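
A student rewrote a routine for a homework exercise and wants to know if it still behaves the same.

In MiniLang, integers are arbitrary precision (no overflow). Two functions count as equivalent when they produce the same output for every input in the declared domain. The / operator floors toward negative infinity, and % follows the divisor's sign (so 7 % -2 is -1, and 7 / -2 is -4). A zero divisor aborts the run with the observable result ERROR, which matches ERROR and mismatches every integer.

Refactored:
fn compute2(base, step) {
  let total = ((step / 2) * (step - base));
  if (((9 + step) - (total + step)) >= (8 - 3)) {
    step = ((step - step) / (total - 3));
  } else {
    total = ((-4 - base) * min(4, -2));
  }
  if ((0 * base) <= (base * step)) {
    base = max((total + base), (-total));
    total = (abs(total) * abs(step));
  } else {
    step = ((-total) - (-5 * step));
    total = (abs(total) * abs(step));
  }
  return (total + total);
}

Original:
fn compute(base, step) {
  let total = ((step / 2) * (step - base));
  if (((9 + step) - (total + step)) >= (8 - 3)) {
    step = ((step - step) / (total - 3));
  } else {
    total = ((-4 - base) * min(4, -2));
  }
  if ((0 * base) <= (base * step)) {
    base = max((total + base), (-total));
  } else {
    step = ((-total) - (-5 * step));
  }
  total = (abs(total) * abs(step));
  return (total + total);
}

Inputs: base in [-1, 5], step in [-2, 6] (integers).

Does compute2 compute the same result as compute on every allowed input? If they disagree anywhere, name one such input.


Behavior is preserved: although min/max/abs usage differs, and statement counts differ, and arithmetic usage differs, the outputs never diverge.
As a probe, take base=1, step=2: compute runs total=1, then (((9 + step) - (total + step)) >= (8 - 3)) is true, then step=0, then ((0 * base) <= (base * step)) is true, then base=2, then total=0, then returns 0; compute2 runs total=1, then (((9 + step) - (total + step)) >= (8 - 3)) is true, then step=0, then ((0 * base) <= (base * step)) is true, then base=2, then total=0, then returns 0; both end at 0.
Every one of the 63 inputs gives matching results.
verdict: equivalent


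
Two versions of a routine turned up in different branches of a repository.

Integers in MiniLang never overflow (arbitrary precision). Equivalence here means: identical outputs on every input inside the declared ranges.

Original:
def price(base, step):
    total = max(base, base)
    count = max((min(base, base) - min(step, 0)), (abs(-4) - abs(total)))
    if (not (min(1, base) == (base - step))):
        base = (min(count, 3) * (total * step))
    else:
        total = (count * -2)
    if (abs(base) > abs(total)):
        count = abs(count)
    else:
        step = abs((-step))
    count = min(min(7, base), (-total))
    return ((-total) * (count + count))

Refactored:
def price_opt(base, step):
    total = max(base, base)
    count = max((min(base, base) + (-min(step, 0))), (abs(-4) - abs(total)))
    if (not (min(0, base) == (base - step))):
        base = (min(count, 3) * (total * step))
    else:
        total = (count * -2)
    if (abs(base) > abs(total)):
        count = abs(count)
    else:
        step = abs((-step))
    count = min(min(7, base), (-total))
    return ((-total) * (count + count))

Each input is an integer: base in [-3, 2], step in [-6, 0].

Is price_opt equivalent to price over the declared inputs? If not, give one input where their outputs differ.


The rewrite breaks on base=1, step=0, where the results are 12 and 2.
price: total becomes 1; next count becomes 3; next (not (min(1, base) == (base - step))) evaluates to false; next total becomes -6; next (abs(base) > abs(total)) evaluates to false; next step becomes 0; next count becomes 1; next final value 12
price_opt: total becomes 1; next count becomes 3; next (not (min(0, base) == (base - step))) evaluates to true; next base becomes 0; next (abs(base) > abs(total)) evaluates to false; next step becomes 0; next count becomes -1; next final value 2
verdict: not equivalent; witness: base=1, step=0


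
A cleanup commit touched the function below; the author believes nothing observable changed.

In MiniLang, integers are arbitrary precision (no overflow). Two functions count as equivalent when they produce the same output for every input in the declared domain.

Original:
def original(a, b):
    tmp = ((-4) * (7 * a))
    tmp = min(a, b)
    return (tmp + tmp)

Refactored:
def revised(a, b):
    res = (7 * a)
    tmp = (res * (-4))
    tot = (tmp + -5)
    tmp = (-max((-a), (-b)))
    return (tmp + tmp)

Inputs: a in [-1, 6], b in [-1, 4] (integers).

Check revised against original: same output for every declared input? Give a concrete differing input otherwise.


Changes here: constant usage differs; statement counts differ; local variable names differ; min/max/abs usage differs; arithmetic usage differs; the full 48-point sweep finds no disagreement.
verdict: equivalent


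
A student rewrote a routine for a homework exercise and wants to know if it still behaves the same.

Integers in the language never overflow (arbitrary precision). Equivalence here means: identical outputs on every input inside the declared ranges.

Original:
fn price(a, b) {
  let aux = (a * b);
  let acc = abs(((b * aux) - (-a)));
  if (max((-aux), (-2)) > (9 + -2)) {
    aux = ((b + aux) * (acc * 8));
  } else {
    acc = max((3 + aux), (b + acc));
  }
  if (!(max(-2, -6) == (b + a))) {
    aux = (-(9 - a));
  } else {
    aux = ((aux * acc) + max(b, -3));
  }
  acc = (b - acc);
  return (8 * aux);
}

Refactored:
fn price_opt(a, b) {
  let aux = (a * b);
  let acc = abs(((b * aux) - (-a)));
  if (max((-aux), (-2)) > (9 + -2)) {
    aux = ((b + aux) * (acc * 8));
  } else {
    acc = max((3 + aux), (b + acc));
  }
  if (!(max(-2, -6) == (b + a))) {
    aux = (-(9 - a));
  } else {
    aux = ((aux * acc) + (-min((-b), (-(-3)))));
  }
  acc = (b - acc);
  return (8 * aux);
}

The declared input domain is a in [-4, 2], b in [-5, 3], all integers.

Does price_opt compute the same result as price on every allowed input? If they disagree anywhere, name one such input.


Reading the diff, among the changes: min/max/abs usage differs.
As a probe, take a=-4, b=2: price runs aux := -8 | acc := 20 | (max((-aux), (-2)) > (9 + -2)): true | aux := -960 | (!(max(-2, -6) == (b + a))): false | aux := -19198 | acc := -18 | result -153584; price_opt runs aux := -8 | acc := 20 | (max((-aux), (-2)) > (9 + -2)): true | aux := -960 | (!(max(-2, -6) == (b + a))): false | aux := -19198 | acc := -18 | result -153584; both end at -153584.
Checked all 63 inputs in the declared domain: the outputs agree on every one.
verdict: equivalent


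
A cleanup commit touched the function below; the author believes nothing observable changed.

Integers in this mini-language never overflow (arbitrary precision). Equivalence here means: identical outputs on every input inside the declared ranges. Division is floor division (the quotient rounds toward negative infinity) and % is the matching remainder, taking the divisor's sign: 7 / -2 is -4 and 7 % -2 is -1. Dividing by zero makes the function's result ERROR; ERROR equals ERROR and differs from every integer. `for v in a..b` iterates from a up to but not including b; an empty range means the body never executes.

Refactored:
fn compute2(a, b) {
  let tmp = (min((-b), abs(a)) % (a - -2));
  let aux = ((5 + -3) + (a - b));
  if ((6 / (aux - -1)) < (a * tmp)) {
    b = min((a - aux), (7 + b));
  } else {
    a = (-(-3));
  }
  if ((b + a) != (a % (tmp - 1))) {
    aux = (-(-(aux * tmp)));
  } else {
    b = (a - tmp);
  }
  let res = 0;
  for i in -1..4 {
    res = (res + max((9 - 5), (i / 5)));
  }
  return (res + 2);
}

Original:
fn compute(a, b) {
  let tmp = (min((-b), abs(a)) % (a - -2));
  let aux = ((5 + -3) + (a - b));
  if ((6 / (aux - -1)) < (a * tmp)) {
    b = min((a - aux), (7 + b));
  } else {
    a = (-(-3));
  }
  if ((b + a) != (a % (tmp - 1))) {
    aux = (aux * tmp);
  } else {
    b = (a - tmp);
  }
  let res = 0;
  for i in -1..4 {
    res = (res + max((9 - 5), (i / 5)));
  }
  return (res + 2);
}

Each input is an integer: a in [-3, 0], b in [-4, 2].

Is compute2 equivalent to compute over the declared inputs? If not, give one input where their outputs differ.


Changes here: same computation, different form; the full 28-point sweep finds no disagreement.
verdict: equivalent


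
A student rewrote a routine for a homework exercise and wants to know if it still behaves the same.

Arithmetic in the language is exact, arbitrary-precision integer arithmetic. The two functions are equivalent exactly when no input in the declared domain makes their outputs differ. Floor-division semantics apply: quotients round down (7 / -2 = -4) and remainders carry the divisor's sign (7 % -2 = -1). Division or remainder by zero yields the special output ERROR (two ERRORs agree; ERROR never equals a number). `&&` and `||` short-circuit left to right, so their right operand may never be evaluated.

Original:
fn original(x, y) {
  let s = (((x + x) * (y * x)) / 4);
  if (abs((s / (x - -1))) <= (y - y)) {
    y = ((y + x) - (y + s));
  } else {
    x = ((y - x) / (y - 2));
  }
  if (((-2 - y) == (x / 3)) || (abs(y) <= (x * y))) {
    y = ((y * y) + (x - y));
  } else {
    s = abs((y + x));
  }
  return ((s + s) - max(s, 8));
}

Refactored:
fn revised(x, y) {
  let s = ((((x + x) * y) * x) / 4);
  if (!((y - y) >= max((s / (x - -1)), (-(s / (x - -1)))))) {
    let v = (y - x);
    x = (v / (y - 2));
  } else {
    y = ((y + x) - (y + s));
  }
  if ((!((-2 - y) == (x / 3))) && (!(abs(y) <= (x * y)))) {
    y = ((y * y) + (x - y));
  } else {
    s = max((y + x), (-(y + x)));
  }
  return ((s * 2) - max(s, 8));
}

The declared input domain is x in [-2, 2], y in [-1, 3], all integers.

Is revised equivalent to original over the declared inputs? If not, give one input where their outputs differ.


The rewrite breaks on x=-2, y=-1, where the results are -12 and -4.
original: s := -2 | (abs((s / (x - -1))) <= (y - y)): false | x := -1 | (((-2 - y) == (x / 3)) || (abs(y) <= (x * y))): true | y := 1 | result -12
revised: s := -2 | (!((y - y) >= max((s / (x - -1)), (-(s / (x - -1)))))): true | v := 1 | x := -1 | ((!((-2 - y) == (x / 3))) && (!(abs(y) <= (x * y)))): false | s := 2 | result -4
verdict: not equivalent; witness: x=-2, y=-1


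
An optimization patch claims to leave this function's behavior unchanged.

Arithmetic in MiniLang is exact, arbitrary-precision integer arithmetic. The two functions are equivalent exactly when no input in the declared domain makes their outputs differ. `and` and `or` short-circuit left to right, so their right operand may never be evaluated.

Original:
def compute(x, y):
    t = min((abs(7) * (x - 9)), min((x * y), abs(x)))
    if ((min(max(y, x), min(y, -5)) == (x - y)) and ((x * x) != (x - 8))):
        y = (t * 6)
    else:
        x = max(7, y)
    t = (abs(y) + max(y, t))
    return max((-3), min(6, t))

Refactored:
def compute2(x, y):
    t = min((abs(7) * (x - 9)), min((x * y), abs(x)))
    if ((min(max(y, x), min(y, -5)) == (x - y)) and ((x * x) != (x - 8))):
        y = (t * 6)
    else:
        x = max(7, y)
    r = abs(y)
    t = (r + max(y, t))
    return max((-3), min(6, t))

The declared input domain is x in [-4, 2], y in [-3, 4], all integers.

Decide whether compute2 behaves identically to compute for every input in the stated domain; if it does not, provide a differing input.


This is a faithful refactor — statement counts differ, and local variable names differ, but the computed results match everywhere.
Spot check at x=2, y=4 — compute: t := -49 | ((min(max(y, x), min(y, -5)) == (x - y)) and ((x * x) != (x - 8))): false | x := 7 | t := 8 | result 6. compute2: t := -49 | ((min(max(y, x), min(y, -5)) == (x - y)) and ((x * x) != (x - 8))): false | x := 7 | r := 4 | t := 8 | result 6. Both give 6.
Sweeping the whole domain (56 inputs) finds no disagreement.
verdict: equivalent


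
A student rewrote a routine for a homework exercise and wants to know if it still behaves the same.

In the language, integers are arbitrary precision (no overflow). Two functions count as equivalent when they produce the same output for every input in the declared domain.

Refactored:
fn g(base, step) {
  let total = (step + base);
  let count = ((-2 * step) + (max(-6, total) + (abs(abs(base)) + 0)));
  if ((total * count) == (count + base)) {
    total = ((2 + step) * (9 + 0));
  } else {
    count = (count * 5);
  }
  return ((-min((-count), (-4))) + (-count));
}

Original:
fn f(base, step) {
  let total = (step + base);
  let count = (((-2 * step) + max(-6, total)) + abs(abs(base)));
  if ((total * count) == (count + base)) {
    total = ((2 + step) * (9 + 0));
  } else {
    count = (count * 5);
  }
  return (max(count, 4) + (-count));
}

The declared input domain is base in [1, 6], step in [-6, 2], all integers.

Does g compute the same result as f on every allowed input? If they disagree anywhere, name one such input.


Differences: min/max/abs usage differs, plus constant usage differs, plus arithmetic usage differs — yet all 54 inputs agree.
verdict: equivalent


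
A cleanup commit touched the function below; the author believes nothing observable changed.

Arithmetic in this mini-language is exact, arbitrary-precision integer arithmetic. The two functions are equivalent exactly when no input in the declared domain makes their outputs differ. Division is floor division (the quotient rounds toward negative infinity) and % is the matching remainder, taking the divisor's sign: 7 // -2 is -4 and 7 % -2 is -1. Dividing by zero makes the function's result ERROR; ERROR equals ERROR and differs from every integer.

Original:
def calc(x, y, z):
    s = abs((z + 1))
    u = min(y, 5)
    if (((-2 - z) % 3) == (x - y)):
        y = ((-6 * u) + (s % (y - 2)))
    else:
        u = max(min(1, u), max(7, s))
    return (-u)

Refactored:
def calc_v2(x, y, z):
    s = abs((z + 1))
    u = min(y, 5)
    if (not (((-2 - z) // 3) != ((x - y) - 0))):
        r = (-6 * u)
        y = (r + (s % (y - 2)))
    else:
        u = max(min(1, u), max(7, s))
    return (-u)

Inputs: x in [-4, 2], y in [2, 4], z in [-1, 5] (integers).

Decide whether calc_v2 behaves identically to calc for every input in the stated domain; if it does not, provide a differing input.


The rewrite breaks on x=-1, y=2, z=5, where the results are -7 and ERROR.
calc: s := 6 | u := 2 | (((-2 - z) % 3) == (x - y)): false | u := 7 | result -7
calc_v2: s := 6 | u := 2 | (not (((-2 - z) // 3) != ((x - y) - 0))): true | r := -12 | divide-by-zero, output ERROR
verdict: not equivalent; witness: x=-1, y=2, z=5


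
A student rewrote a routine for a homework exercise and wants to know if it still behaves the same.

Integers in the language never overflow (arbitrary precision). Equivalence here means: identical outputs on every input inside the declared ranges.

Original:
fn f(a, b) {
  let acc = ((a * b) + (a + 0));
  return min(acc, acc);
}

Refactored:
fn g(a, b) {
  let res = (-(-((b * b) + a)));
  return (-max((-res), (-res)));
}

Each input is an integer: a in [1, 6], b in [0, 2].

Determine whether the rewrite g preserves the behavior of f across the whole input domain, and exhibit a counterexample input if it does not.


Take a=1, b=2.
f: acc := 3 | result 3
g: res := 5 | result 5
3 and 5 differ, so these are not the same function on this domain.
verdict: not equivalent; witness: a=1, b=2


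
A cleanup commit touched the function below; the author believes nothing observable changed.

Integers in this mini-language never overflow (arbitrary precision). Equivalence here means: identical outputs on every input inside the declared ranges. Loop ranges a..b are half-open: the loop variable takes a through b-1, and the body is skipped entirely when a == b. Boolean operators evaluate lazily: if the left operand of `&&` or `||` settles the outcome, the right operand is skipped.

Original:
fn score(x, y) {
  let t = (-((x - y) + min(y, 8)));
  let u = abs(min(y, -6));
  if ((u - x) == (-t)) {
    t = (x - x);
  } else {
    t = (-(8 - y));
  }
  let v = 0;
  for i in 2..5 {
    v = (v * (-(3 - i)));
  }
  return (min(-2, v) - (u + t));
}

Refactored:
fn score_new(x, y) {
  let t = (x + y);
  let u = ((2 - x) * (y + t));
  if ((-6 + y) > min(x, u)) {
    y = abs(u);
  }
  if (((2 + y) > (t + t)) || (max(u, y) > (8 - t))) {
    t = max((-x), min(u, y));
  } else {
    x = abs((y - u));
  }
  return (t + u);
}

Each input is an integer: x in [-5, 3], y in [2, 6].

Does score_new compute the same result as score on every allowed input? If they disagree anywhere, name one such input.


There is a counterexample at x=-5, y=3: -3 on one side, 14 on the other.
score: t becomes 5; next u becomes 6; next ((u - x) == (-t)) evaluates to false; next t becomes -5; next v becomes 0; next at i=2:; next v becomes 0; next at i=3:; next v becomes 0; next at i=4:; next v becomes 0; next final value -3
score_new: t becomes -2; next u becomes 7; next ((-6 + y) > min(x, u)) evaluates to true; next y becomes 7; next (((2 + y) > (t + t)) || (max(u, y) > (8 - t))) evaluates to true; next t becomes 7; next final value 14
verdict: not equivalent; witness: x=-5, y=3


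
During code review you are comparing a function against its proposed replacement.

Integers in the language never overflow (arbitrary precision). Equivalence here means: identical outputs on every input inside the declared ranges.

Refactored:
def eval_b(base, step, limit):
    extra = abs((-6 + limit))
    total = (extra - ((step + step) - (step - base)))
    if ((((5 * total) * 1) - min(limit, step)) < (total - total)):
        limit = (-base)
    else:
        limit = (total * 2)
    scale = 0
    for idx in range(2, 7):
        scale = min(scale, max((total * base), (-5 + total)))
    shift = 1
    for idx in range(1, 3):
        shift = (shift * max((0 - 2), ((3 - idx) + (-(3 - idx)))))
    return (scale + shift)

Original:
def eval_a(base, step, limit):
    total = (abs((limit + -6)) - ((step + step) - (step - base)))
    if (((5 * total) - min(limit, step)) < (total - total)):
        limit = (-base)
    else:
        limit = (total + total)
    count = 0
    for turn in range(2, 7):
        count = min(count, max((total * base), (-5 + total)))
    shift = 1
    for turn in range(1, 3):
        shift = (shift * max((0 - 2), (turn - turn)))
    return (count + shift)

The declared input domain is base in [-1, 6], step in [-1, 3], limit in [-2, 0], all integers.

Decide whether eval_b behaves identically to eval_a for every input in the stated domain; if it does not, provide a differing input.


Side by side, the visible changes include: local variable names differ, constant usage differs, statement counts differ, arithmetic usage differs.
Spot check at base=5, step=0, limit=-2 — eval_a: total becomes 3; next (((5 * total) - min(limit, step)) < (total - total)) evaluates to false; next limit becomes 6; next count becomes 0; next at turn=2:; next count becomes 0; next at turn=3:; next count becomes 0; next at turn=4:; next count becomes 0; next at turn=5:; next count becomes 0; next at turn=6:; next count becomes 0; next shift becomes 1; next at turn=1:; next shift becomes 0; next at turn=2:; next shift becomes 0; next final value 0. eval_b: extra becomes 8; next total becomes 3; next ((((5 * total) * 1) - min(limit, step)) < (total - total)) evaluates to false; next limit becomes 6; next scale becomes 0; next at idx=2:; next scale becomes 0; next at idx=3:; next scale becomes 0; next at idx=4:; next scale becomes 0; next at idx=5:; next scale becomes 0; next at idx=6:; next scale becomes 0; next shift becomes 1; next at idx=1:; next shift becomes 0; next at idx=2:; next shift becomes 0; next final value 0. Both give 0.
Sweeping the whole domain (120 inputs) finds no disagreement.
verdict: equivalent


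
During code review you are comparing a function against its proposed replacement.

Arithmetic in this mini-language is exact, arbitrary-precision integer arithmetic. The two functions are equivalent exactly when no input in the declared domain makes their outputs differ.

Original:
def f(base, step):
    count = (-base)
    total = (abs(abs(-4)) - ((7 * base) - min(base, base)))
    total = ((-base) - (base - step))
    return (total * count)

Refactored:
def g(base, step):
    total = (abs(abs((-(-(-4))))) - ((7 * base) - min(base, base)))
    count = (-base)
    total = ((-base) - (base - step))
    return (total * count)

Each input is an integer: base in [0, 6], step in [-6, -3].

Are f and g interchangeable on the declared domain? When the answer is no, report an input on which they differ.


Reading the diff, among the changes: same computation, different form.
As a probe, take base=6, step=-5: f runs count becomes -6; next total becomes -32; next total becomes -17; next final value 102; g runs total becomes -32; next count becomes -6; next total becomes -17; next final value 102; both end at 102.
Checked all 28 inputs in the declared domain: the outputs agree on every one.
verdict: equivalent


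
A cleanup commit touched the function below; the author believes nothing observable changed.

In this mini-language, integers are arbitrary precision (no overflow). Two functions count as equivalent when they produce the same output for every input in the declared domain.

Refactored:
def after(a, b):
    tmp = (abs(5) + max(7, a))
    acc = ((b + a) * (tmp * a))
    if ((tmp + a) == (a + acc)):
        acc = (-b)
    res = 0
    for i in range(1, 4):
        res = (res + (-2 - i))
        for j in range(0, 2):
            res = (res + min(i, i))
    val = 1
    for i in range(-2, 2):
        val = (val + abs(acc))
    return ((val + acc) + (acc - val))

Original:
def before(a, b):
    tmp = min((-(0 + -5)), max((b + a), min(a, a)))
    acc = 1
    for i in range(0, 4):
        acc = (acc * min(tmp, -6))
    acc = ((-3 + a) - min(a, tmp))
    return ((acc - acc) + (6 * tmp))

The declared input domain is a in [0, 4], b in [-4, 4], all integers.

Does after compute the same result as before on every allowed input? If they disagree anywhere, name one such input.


Consider the input a=0, b=1.
before: tmp becomes 1; next acc becomes 1; next at i=0:; next acc becomes -6; next at i=1:; next acc becomes 36; next at i=2:; next acc becomes -216; next at i=3:; next acc becomes 1296; next acc becomes -3; next final value 6
after: tmp becomes 12; next acc becomes 0; next ((tmp + a) == (a + acc)) evaluates to false; next res becomes 0; next at i=1:; next res becomes -3; next at j=0:; next res becomes -2; next at j=1:; next res becomes -1; next at i=2:; next res becomes -5; next at j=0:; next res becomes -3; next at j=1:; next res becomes -1; next at i=3:; next res becomes -6; next at j=0:; next res becomes -3; next at j=1:; next res becomes 0; next val becomes 1; next at i=-2:; next val becomes 1; next at i=-1:; next val becomes 1; next at i=0:; next val becomes 1; next at i=1:; next val becomes 1; next final value 0
6 vs 0 — the two versions disagree here.
verdict: not equivalent; witness: a=0, b=1


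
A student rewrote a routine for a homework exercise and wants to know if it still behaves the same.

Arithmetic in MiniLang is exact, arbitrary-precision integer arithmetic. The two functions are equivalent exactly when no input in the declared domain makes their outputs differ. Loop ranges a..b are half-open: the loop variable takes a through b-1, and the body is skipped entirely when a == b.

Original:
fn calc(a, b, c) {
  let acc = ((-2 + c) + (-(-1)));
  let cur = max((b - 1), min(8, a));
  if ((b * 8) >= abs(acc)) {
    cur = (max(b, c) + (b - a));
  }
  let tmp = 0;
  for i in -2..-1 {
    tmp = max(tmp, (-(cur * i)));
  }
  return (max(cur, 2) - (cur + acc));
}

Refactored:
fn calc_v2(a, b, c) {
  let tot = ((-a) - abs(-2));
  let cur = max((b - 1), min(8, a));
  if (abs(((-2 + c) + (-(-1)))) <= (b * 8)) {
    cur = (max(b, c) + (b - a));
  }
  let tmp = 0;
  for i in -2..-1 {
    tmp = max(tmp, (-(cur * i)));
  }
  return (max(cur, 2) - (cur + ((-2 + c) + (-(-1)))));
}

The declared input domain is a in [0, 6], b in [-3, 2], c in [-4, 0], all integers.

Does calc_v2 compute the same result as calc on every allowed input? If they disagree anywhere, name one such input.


Differences: arithmetic usage differs; local variable names differ; comparison usage differs; constant usage differs; min/max/abs usage differs — yet all 210 inputs agree.
verdict: equivalent


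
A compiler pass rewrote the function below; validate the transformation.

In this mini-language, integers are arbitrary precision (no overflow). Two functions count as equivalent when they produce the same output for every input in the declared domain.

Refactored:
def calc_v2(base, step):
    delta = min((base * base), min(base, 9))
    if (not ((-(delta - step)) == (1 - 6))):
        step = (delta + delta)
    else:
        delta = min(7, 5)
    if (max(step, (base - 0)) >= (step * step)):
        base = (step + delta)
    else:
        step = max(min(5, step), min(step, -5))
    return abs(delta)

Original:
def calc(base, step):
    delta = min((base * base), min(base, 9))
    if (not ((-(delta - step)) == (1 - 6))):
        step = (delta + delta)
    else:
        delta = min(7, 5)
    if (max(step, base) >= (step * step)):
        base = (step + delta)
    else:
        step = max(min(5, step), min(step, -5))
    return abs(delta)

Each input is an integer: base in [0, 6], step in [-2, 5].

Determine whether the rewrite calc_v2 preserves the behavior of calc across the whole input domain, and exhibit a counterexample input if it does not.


Behavior is preserved: although constant usage differs, and arithmetic usage differs, the outputs never diverge.
As a probe, take base=5, step=-1: calc runs delta becomes 5; next (not ((-(delta - step)) == (1 - 6))) evaluates to true; next step becomes 10; next (max(step, base) >= (step * step)) evaluates to false; next step becomes 5; next final value 5; calc_v2 runs delta becomes 5; next (not ((-(delta - step)) == (1 - 6))) evaluates to true; next step becomes 10; next (max(step, (base - 0)) >= (step * step)) evaluates to false; next step becomes 5; next final value 5; both end at 5.
Across all 56 domain points the two functions coincide.
verdict: equivalent


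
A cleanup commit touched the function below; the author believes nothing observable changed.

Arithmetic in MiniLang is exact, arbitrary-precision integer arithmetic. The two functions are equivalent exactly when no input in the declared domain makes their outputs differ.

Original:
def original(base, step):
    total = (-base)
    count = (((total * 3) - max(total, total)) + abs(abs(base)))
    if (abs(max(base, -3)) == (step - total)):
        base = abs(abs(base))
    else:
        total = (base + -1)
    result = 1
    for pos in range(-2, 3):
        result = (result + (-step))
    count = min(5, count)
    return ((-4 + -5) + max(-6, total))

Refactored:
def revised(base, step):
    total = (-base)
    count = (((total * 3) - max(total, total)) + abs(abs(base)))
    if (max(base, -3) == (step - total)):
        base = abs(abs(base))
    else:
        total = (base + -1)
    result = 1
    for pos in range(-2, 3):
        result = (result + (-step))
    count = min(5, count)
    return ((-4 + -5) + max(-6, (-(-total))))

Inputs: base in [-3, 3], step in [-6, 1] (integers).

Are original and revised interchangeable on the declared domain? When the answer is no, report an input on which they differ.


At base=-3, step=0: original gives -13, revised gives -6.
verdict: not equivalent; witness: base=-3, step=0


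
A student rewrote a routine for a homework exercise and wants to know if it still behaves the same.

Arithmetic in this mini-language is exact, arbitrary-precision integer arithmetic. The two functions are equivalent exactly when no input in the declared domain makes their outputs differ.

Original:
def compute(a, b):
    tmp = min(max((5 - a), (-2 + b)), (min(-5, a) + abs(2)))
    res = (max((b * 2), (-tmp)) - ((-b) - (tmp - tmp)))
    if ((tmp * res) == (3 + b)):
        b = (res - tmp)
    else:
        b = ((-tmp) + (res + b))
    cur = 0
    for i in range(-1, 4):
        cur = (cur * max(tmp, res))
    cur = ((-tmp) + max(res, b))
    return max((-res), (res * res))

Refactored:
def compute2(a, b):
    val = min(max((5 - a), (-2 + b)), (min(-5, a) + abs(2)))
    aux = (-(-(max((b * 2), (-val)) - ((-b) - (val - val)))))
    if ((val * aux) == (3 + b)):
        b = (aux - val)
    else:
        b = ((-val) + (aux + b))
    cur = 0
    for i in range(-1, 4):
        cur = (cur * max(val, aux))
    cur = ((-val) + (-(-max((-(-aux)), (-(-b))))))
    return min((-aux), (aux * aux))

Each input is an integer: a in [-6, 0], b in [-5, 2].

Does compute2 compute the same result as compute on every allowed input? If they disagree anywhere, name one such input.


Take a=-6, b=-3.
compute: tmp := -4 | res := 1 | ((tmp * res) == (3 + b)): false | b := 2 | cur := 0 | iter i=-1: | cur := 0 | iter i=0: | cur := 0 | iter i=1: | cur := 0 | iter i=2: | cur := 0 | iter i=3: | cur := 0 | cur := 6 | result 1
compute2: val := -4 | aux := 1 | ((val * aux) == (3 + b)): false | b := 2 | cur := 0 | iter i=-1: | cur := 0 | iter i=0: | cur := 0 | iter i=1: | cur := 0 | iter i=2: | cur := 0 | iter i=3: | cur := 0 | cur := 6 | result -1
1 and -1 differ, so these are not the same function on this domain.
verdict: not equivalent; witness: a=-6, b=-3


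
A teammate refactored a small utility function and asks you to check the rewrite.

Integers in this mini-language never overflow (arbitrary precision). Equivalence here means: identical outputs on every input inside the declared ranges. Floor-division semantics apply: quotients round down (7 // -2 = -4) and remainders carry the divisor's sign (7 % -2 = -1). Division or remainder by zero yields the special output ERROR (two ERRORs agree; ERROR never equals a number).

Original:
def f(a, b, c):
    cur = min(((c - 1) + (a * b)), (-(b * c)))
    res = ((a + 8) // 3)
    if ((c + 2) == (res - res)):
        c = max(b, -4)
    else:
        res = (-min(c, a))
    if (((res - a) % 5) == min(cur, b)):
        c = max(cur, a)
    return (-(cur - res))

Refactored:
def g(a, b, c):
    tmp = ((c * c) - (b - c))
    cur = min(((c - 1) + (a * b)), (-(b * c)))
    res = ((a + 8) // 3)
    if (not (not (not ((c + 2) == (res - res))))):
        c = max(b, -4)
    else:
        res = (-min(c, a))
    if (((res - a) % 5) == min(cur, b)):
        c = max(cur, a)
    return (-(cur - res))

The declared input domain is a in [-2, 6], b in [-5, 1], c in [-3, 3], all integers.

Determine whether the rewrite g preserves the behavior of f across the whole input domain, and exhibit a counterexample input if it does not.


Run the pair on a=-2, b=-5, c=-3.
f: cur becomes -15; next res becomes 2; next ((c + 2) == (res - res)) evaluates to false; next res becomes 3; next (((res - a) % 5) == min(cur, b)) evaluates to false; next final value 18
g: tmp becomes 11; next cur becomes -15; next res becomes 2; next (not (not (not ((c + 2) == (res - res))))) evaluates to true; next c becomes -4; next (((res - a) % 5) == min(cur, b)) evaluates to false; next final value 17
18 vs 17 — the two versions disagree here.
verdict: not equivalent; witness: a=-2, b=-5, c=-3


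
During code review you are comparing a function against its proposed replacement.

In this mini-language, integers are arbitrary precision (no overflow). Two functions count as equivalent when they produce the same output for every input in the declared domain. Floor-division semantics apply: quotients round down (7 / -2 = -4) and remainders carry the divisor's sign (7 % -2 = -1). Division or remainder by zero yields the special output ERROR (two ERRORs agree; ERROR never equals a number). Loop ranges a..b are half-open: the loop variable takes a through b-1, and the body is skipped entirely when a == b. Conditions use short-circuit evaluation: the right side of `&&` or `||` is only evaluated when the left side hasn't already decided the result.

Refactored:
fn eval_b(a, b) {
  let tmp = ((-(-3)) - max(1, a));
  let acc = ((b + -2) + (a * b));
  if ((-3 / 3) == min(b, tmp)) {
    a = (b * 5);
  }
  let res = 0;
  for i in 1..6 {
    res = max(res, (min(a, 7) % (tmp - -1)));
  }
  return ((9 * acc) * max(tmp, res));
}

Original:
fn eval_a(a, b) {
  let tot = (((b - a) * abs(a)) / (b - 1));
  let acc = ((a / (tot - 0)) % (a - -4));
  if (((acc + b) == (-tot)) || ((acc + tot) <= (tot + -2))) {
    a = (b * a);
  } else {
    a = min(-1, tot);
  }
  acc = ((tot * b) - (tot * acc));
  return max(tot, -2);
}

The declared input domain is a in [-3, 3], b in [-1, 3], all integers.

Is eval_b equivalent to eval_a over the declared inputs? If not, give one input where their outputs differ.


Consider the input a=-3, b=-1.
eval_a: tot=-3, then acc=0, then (((acc + b) == (-tot)) || ((acc + tot) <= (tot + -2))) is false, then a=-3, then acc=3, then returns -2
eval_b: tmp=2, then acc=0, then ((-3 / 3) == min(b, tmp)) is true, then a=-5, then res=0, then (i=1), then res=1, then (i=2), then res=1, then (i=3), then res=1, then (i=4), then res=1, then (i=5), then res=1, then returns 0
-2 against 0: the behavior changed.
verdict: not equivalent; witness: a=-3, b=-1


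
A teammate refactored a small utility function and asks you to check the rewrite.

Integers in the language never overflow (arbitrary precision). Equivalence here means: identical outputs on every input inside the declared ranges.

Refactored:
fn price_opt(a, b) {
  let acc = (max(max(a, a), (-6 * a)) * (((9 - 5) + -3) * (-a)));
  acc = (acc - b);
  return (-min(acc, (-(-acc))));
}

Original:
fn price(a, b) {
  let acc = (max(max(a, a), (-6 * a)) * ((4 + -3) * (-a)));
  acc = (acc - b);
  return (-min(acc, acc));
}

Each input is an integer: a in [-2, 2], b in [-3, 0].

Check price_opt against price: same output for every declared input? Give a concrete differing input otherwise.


The two versions differ — the changes include constant usage differs, and arithmetic usage differs.
Spot check at a=1, b=-1 — price: acc := -1 | acc := 0 | result 0. price_opt: acc := -1 | acc := 0 | result 0. Both give 0.
Every one of the 20 inputs gives matching results.
verdict: equivalent


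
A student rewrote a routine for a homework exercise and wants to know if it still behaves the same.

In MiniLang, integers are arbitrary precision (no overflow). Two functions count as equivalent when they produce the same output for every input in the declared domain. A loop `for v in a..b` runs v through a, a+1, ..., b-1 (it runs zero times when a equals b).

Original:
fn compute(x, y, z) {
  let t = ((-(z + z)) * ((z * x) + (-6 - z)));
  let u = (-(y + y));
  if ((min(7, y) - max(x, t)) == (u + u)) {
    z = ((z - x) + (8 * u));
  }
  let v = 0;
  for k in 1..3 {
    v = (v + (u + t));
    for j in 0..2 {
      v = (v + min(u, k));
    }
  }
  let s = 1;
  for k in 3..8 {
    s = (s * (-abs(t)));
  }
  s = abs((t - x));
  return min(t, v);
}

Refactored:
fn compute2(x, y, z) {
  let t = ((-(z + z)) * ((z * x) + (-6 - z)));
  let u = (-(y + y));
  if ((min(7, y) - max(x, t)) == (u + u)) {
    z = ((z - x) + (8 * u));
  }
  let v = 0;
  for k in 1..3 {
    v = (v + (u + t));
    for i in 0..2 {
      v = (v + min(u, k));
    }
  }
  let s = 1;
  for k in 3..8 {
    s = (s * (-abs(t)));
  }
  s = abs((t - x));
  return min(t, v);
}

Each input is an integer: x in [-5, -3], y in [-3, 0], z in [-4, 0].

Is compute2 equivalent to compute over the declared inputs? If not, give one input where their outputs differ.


Reading the diff, among the changes: local variable names differ.
Spot check at x=-3, y=-3, z=-2 — compute: t becomes 8; next u becomes 6; next ((min(7, y) - max(x, t)) == (u + u)) evaluates to false; next v becomes 0; next at k=1:; next v becomes 14; next at j=0:; next v becomes 15; next at j=1:; next v becomes 16; next at k=2:; next v becomes 30; next at j=0:; next v becomes 32; next at j=1:; next v becomes 34; next s becomes 1; next at k=3:; next s becomes -8; next at k=4:; next s becomes 64; next at k=5:; next s becomes -512; next at k=6:; next s becomes 4096; next at k=7:; next s becomes -32768; next s becomes 11; next final value 8. compute2: t becomes 8; next u becomes 6; next ((min(7, y) - max(x, t)) == (u + u)) evaluates to false; next v becomes 0; next at k=1:; next v becomes 14; next at i=0:; next v becomes 15; next at i=1:; next v becomes 16; next at k=2:; next v becomes 30; next at i=0:; next v becomes 32; next at i=1:; next v becomes 34; next s becomes 1; next at k=3:; next s becomes -8; next at k=4:; next s becomes 64; next at k=5:; next s becomes -512; next at k=6:; next s becomes 4096; next at k=7:; next s becomes -32768; next s becomes 11; next final value 8. Both give 8.
Across all 60 domain points the two functions coincide.
verdict: equivalent


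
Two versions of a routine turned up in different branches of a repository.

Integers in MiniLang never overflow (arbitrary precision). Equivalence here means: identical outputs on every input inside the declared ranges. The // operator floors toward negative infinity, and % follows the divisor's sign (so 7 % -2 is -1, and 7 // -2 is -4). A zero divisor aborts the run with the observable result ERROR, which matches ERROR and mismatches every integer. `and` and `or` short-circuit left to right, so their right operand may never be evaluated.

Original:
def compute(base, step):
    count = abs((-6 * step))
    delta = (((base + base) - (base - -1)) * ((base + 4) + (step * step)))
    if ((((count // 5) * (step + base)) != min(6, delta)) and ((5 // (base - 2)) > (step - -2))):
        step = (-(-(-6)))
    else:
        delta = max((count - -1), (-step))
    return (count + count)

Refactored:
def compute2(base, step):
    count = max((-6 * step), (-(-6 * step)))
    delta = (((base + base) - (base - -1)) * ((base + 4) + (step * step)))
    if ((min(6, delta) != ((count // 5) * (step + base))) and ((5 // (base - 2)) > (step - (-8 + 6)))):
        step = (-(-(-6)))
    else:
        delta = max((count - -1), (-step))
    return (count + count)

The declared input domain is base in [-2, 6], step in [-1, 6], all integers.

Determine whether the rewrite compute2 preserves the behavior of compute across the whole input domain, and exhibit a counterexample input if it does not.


Equivalent — the differences include arithmetic usage differs, and constant usage differs, and min/max/abs usage differs, yet no declared input distinguishes the two.
Spot check at base=-2, step=5 — compute: count := 30 | delta := -81 | ((((count // 5) * (step + base)) != min(6, delta)) and ((5 // (base - 2)) > (step - -2))): false | delta := 31 | result 60. compute2: count := 30 | delta := -81 | ((min(6, delta) != ((count // 5) * (step + base))) and ((5 // (base - 2)) > (step - (-8 + 6)))): false | delta := 31 | result 60. Both give 60.
Across all 72 domain points the two functions coincide.
verdict: equivalent


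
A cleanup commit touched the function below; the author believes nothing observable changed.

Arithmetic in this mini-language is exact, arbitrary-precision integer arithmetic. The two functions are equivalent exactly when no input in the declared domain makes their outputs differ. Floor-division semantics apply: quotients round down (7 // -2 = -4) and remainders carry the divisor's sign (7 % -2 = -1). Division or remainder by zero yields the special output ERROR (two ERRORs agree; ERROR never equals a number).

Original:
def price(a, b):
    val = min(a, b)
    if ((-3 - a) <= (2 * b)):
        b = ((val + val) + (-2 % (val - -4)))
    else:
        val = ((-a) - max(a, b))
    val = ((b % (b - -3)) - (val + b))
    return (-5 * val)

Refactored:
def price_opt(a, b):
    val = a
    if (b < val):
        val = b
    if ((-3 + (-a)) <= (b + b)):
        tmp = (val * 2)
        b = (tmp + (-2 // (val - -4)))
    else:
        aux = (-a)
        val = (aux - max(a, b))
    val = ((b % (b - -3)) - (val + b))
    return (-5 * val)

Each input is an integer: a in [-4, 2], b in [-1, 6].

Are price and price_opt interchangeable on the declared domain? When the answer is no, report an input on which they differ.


Consider the input a=-3, b=0.
price: val=-3, then ((-3 - a) <= (2 * b)) is true, then b=-6, then val=9, then returns -45
price_opt: val=-3, then (b < val) is false, then ((-3 + (-a)) <= (b + b)) is true, then tmp=-6, then b=-8, then val=8, then returns -40
-45 != -40, so the rewrite changes behavior.
verdict: not equivalent; witness: a=-3, b=0
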